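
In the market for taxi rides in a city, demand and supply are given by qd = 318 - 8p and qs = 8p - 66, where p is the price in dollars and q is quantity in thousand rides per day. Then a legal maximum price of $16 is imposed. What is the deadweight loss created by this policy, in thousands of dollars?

Without the control the market clears where 318 - 8p = 8p - 66, i.e. p* = 24 and q* = 126.
The ceiling of 16 is below the equilibrium price 24, so it binds.
At p = 16: qd = 318 - 8·16 = 190 and qs = 8·16 - 66 = 62.
Quantity traded falls to 62. At q = 62 the demand price is (318 - 62)/8 = 32 and the supply price is (66 + 62)/8 = 16.
Deadweight loss = ½ · (32 - 16) · (126 - 62) = ½ · 16 · 64 = 512.

512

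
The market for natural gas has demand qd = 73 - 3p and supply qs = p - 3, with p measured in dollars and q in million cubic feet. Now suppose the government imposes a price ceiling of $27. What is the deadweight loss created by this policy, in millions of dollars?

0

Setting quantity demanded equal to quantity supplied, 73 - 3p = p - 3, gives p* = 19 and q* = 16.
The ceiling of 27 is above the equilibrium price 19, so it is not binding; the market clears at p* = 19, q* = 16.
Since the control does not bind, no trades are prevented and deadweight loss is zero.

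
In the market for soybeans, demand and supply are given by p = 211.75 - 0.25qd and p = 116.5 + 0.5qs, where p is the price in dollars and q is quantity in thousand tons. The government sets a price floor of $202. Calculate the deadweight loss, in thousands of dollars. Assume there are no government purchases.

2904

Rearranging demand gives qd = 847 - 4p; rearranging supply gives qs = 2p - 233. Setting quantity demanded equal to quantity supplied, 847 - 4p = 2p - 233, gives p* = 180 and q* = 127.
Because the floor (202) lies above the market-clearing price, it is binding.
At p = 202: qd = 847 - 4·202 = 39 and qs = 2·202 - 233 = 171.
Quantity traded falls to 39. At q = 39 the demand price is (847 - 39)/4 = 202 and the supply price is (233 + 39)/2 = 136.
Deadweight loss = ½ · (202 - 136) · (127 - 39) = ½ · 66 · 88 = 2904.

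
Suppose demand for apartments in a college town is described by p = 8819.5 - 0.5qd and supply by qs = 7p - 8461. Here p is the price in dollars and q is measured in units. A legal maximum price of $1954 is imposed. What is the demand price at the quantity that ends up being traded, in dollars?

6211

Rearranging demand gives qd = 17639 - 2p. Without the control the market clears where 17639 - 2p = 7p - 8461, i.e. p* = 2900 and q* = 11839.
Since 1954 < 2900, the ceiling is binding.
At p = 1954: qd = 17639 - 2·1954 = 13731 and qs = 7·1954 - 8461 = 5217.
Only 5217 units reach the market. On the demand curve, the marginal buyer's willingness to pay at q = 5217 is (17639 - 5217)/2 = 6211.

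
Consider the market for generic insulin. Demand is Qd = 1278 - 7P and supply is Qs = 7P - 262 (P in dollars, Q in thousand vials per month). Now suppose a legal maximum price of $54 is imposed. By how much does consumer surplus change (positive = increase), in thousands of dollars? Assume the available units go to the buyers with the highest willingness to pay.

-4480

Equilibrium: 1278 - 7P = 7P - 262, so 1540 = 14P and P* = 110, Q* = 508.
Because the ceiling (54) lies below the market-clearing price, it is binding.
At P = 54: Qd = 1278 - 7·54 = 900 and Qs = 7·54 - 262 = 116.
Consumer surplus without the control is ½ · (1278/7 - 110) · 508 = 129032/7.
With the ceiling, 116 units are sold at 54 (assume they go to the highest-value buyers). The demand price at Q = 116 is 166, so CS = ½ · [(1278/7 - 54) + (166 - 54)] · 116 = 97672/7.
Change in consumer surplus = 97672/7 - 129032/7 = -4480.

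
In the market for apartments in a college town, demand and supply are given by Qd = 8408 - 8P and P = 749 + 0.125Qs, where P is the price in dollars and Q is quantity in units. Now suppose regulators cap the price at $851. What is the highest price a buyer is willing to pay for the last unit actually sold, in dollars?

949

Rearranging supply gives Qs = 8P - 5992. In a free market, 8408 - 8P = 8P - 5992 gives the equilibrium P* = 900, Q* = 1208.
Since 851 < 900, the ceiling is binding.
At P = 851: Qd = 8408 - 8·851 = 1600 and Qs = 8·851 - 5992 = 816.
Only 816 units reach the market. On the demand curve, the marginal buyer's willingness to pay at Q = 816 is (8408 - 816)/8 = 949.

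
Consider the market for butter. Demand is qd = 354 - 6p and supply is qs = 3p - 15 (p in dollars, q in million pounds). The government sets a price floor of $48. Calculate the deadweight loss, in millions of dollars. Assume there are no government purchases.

Without the control the market clears where 354 - 6p = 3p - 15, i.e. p* = 41 and q* = 108.
Since 48 > 41, the floor is binding.
At p = 48: qd = 354 - 6·48 = 66 and qs = 3·48 - 15 = 129.
Quantity traded falls to 66. At q = 66 the demand price is (354 - 66)/6 = 48 and the supply price is (15 + 66)/3 = 27.
Deadweight loss = ½ · (48 - 27) · (108 - 66) = ½ · 21 · 42 = 441.

441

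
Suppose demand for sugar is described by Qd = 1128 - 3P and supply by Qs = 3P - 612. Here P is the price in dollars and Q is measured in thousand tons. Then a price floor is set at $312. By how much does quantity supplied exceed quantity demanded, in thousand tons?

Without the control the market clears where 1128 - 3P = 3P - 612, i.e. P* = 290 and Q* = 258.
Because the floor (312) lies above the market-clearing price, it is binding.
At P = 312: Qd = 1128 - 3·312 = 192 and Qs = 3·312 - 612 = 324.
Surplus = Qs - Qd = 324 - 192 = 132.

132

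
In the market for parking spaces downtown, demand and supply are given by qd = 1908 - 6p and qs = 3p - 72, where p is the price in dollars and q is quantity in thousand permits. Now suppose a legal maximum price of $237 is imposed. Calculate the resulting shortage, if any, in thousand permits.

Without the control the market clears where 1908 - 6p = 3p - 72, i.e. p* = 220 and q* = 588.
Since 237 is above p* = 220, the ceiling does not bind and the free-market outcome prevails.
Since the control does not bind, there is no shortage.

0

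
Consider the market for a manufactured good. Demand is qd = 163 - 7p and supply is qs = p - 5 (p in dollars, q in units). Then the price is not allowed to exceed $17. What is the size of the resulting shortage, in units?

32

Setting quantity demanded equal to quantity supplied, 163 - 7p = p - 5, gives p* = 21 and q* = 16.
The ceiling of 17 is below the equilibrium price 21, so it binds.
At p = 17: qd = 163 - 7·17 = 44 and qs = 17 - 5 = 12.
Shortage = qd - qs = 44 - 12 = 32.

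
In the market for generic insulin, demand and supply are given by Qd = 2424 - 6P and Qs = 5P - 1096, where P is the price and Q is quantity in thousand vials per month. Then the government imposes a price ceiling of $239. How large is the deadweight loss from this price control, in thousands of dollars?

30071.25

Without the control the market clears where 2424 - 6P = 5P - 1096, i.e. P* = 320 and Q* = 504.
Since 239 < 320, the ceiling is binding.
At P = 239: Qd = 2424 - 6·239 = 990 and Qs = 5·239 - 1096 = 99.
Quantity traded falls to 99. At Q = 99 the demand price is (2424 - 99)/6 = 387.5 and the supply price is (1096 + 99)/5 = 239.
Deadweight loss = ½ · (387.5 - 239) · (504 - 99) = ½ · 148.5 · 405 = 30071.25.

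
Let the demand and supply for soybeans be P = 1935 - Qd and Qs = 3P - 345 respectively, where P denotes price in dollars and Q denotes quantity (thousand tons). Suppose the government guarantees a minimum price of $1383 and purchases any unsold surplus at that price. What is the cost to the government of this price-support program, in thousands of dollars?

Rearranging demand gives Qd = 1935 - P. Equilibrium: 1935 - P = 3P - 345, so 2280 = 4P and P* = 570, Q* = 1365.
The floor of 1383 is above the equilibrium price 570, so it binds.
At P = 1383: Qd = 1935 - 1383 = 552 and Qs = 3·1383 - 345 = 3804.
Surplus = Qs - Qd = 3252.
Government expenditure = surplus × support price = 3252 × 1383 = 4497516.

4497516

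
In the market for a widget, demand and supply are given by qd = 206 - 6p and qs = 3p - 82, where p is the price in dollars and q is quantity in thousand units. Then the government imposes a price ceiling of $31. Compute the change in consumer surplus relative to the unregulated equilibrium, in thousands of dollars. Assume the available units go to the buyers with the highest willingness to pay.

10.25

Setting quantity demanded equal to quantity supplied, 206 - 6p = 3p - 82, gives p* = 32 and q* = 14.
The ceiling of 31 is below the equilibrium price 32, so it binds.
At p = 31: qd = 206 - 6·31 = 20 and qs = 3·31 - 82 = 11.
Consumer surplus without the control is ½ · (103/3 - 32) · 14 = 49/3.
With the ceiling, 11 units are sold at 31 (assume they go to the highest-value buyers). The demand price at q = 11 is 32.5, so CS = ½ · [(103/3 - 31) + (32.5 - 31)] · 11 = 319/12.
Change in consumer surplus = 319/12 - 49/3 = 10.25.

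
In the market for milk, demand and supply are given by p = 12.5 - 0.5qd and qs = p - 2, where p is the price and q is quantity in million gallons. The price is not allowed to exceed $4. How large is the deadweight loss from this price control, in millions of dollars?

Rearranging demand gives qd = 25 - 2p. In a free market, 25 - 2p = p - 2 gives the equilibrium p* = 9, q* = 7.
Because the ceiling (4) lies below the market-clearing price, it is binding.
At p = 4: qd = 25 - 2·4 = 17 and qs = 4 - 2 = 2.
Quantity traded falls to 2. At q = 2 the demand price is (25 - 2)/2 = 11.5 and the supply price is 2 + 2 = 4.
Deadweight loss = ½ · (11.5 - 4) · (7 - 2) = ½ · 7.5 · 5 = 18.75.

18.75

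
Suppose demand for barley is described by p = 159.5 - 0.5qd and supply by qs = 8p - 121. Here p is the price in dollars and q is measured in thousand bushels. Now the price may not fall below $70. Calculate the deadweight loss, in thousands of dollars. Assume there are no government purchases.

845

Rearranging demand gives qd = 319 - 2p. Equilibrium: 319 - 2p = 8p - 121, so 440 = 10p and p* = 44, q* = 231.
Because the floor (70) lies above the market-clearing price, it is binding.
At p = 70: qd = 319 - 2·70 = 179 and qs = 8·70 - 121 = 439.
Quantity traded falls to 179. At q = 179 the demand price is (319 - 179)/2 = 70 and the supply price is (121 + 179)/8 = 37.5.
Deadweight loss = ½ · (70 - 37.5) · (231 - 179) = ½ · 32.5 · 52 = 845.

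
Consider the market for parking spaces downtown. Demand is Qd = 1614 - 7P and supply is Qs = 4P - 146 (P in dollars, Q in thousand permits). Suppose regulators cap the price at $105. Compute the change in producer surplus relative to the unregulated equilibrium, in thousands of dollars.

-21120

Setting quantity demanded equal to quantity supplied, 1614 - 7P = 4P - 146, gives P* = 160 and Q* = 494.
The ceiling of 105 is below the equilibrium price 160, so it binds.
At P = 105: Qd = 1614 - 7·105 = 879 and Qs = 4·105 - 146 = 274.
Producer surplus without the control is ½ · (160 - 36.5) · 494 = 30504.5.
With the ceiling, producers sell 274 units at 105, so PS = ½ · (105 - 36.5) · 274 = 9384.5.
Change in producer surplus = 9384.5 - 30504.5 = -21120.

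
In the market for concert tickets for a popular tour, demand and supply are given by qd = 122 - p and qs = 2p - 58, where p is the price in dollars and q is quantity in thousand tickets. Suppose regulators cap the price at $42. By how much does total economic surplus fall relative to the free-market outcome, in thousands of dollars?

972

In a free market, 122 - p = 2p - 58 gives the equilibrium p* = 60, q* = 62.
Since 42 < 60, the ceiling is binding.
At p = 42: qd = 122 - 42 = 80 and qs = 2·42 - 58 = 26.
Quantity traded falls to 26. At q = 26 the demand price is 122 - 26 = 96 and the supply price is (58 + 26)/2 = 42.
Deadweight loss = ½ · (96 - 42) · (62 - 26) = ½ · 54 · 36 = 972.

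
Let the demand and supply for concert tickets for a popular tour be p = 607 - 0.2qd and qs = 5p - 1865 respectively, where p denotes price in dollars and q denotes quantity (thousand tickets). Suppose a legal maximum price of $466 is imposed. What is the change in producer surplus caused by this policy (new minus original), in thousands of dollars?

-12600

Rearranging demand gives qd = 3035 - 5p. In a free market, 3035 - 5p = 5p - 1865 gives the equilibrium p* = 490, q* = 585.
Because the ceiling (466) lies below the market-clearing price, it is binding.
At p = 466: qd = 3035 - 5·466 = 705 and qs = 5·466 - 1865 = 465.
Producer surplus without the control is ½ · (490 - 373) · 585 = 34222.5.
With the ceiling, producers sell 465 units at 466, so PS = ½ · (466 - 373) · 465 = 21622.5.
Change in producer surplus = 21622.5 - 34222.5 = -12600.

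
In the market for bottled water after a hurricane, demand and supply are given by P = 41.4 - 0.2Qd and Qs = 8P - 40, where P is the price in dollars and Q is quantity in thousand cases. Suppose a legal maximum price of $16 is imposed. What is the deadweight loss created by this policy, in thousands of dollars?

Rearranging demand gives Qd = 207 - 5P. Setting quantity demanded equal to quantity supplied, 207 - 5P = 8P - 40, gives P* = 19 and Q* = 112.
Because the ceiling (16) lies below the market-clearing price, it is binding.
At P = 16: Qd = 207 - 5·16 = 127 and Qs = 8·16 - 40 = 88.
Quantity traded falls to 88. At Q = 88 the demand price is (207 - 88)/5 = 23.8 and the supply price is (40 + 88)/8 = 16.
Deadweight loss = ½ · (23.8 - 16) · (112 - 88) = ½ · 7.8 · 24 = 93.6.

93.6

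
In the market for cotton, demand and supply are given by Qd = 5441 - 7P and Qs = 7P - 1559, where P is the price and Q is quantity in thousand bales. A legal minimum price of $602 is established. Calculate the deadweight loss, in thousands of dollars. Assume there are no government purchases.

72828

Without the control the market clears where 5441 - 7P = 7P - 1559, i.e. P* = 500 and Q* = 1941.
Because the floor (602) lies above the market-clearing price, it is binding.
At P = 602: Qd = 5441 - 7·602 = 1227 and Qs = 7·602 - 1559 = 2655.
Quantity traded falls to 1227. At Q = 1227 the demand price is (5441 - 1227)/7 = 602 and the supply price is (1559 + 1227)/7 = 398.
Deadweight loss = ½ · (602 - 398) · (1941 - 1227) = ½ · 204 · 714 = 72828.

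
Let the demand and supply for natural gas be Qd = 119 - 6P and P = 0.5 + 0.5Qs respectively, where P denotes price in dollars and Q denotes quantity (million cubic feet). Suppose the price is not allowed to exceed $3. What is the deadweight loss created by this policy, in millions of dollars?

192

Rearranging supply gives Qs = 2P - 1. Without the control the market clears where 119 - 6P = 2P - 1, i.e. P* = 15 and Q* = 29.
Since 3 < 15, the ceiling is binding.
At P = 3: Qd = 119 - 6·3 = 101 and Qs = 2·3 - 1 = 5.
Quantity traded falls to 5. At Q = 5 the demand price is (119 - 5)/6 = 19 and the supply price is (1 + 5)/2 = 3.
Deadweight loss = ½ · (19 - 3) · (29 - 5) = ½ · 16 · 24 = 192.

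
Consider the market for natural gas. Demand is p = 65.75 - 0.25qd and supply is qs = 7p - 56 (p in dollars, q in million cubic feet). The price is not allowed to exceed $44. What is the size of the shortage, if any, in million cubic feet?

0

Rearranging demand gives qd = 263 - 4p. Equilibrium: 263 - 4p = 7p - 56, so 319 = 11p and p* = 29, q* = 147.
Since 44 is above p* = 29, the ceiling does not bind and the free-market outcome prevails.
Since the control does not bind, there is no shortage.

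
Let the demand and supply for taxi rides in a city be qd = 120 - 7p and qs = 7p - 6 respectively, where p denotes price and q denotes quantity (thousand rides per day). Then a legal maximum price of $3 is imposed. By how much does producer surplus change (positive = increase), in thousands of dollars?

Setting quantity demanded equal to quantity supplied, 120 - 7p = 7p - 6, gives p* = 9 and q* = 57.
Since 3 < 9, the ceiling is binding.
At p = 3: qd = 120 - 7·3 = 99 and qs = 7·3 - 6 = 15.
Producer surplus without the control is ½ · (9 - 6/7) · 57 = 3249/14.
With the ceiling, producers sell 15 units at 3, so PS = ½ · (3 - 6/7) · 15 = 225/14.
Change in producer surplus = 225/14 - 3249/14 = -216.

-216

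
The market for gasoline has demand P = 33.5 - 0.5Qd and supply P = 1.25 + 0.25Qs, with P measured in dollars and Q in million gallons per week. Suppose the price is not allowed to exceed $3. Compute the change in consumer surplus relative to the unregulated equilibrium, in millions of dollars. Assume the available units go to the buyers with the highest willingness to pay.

-261

Rearranging demand gives Qd = 67 - 2P; rearranging supply gives Qs = 4P - 5. Without the control the market clears where 67 - 2P = 4P - 5, i.e. P* = 12 and Q* = 43.
The ceiling of 3 is below the equilibrium price 12, so it binds.
At P = 3: Qd = 67 - 2·3 = 61 and Qs = 4·3 - 5 = 7.
Consumer surplus without the control is ½ · (33.5 - 12) · 43 = 462.25.
With the ceiling, 7 units are sold at 3 (assume they go to the highest-value buyers). The demand price at Q = 7 is 30, so CS = ½ · [(33.5 - 3) + (30 - 3)] · 7 = 201.25.
Change in consumer surplus = 201.25 - 462.25 = -261.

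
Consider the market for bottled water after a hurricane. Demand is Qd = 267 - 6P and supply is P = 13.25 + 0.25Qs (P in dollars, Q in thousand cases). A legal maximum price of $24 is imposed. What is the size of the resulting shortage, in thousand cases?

Rearranging supply gives Qs = 4P - 53. Setting quantity demanded equal to quantity supplied, 267 - 6P = 4P - 53, gives P* = 32 and Q* = 75.
Since 24 < 32, the ceiling is binding.
At P = 24: Qd = 267 - 6·24 = 123 and Qs = 4·24 - 53 = 43.
Shortage = Qd - Qs = 123 - 43 = 80.

80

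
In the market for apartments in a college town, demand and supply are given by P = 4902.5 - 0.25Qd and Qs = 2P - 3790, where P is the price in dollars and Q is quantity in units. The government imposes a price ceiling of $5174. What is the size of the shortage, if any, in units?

Rearranging demand gives Qd = 19610 - 4P. In a free market, 19610 - 4P = 2P - 3790 gives the equilibrium P* = 3900, Q* = 4010.
The ceiling of 5174 is above the equilibrium price 3900, so it is not binding; the market clears at P* = 3900, Q* = 4010.
Since the control does not bind, there is no shortage.

0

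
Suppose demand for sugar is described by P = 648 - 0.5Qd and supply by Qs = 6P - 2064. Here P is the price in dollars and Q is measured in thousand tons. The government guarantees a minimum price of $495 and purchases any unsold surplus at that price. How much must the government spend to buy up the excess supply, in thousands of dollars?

297000

Rearranging demand gives Qd = 1296 - 2P. Setting quantity demanded equal to quantity supplied, 1296 - 2P = 6P - 2064, gives P* = 420 and Q* = 456.
The floor of 495 is above the equilibrium price 420, so it binds.
At P = 495: Qd = 1296 - 2·495 = 306 and Qs = 6·495 - 2064 = 906.
Surplus = Qs - Qd = 600.
Government expenditure = surplus × support price = 600 × 495 = 297000.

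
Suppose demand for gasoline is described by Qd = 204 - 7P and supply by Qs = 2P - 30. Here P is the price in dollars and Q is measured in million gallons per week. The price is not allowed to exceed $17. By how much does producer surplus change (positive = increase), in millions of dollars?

-117

Equilibrium: 204 - 7P = 2P - 30, so 234 = 9P and P* = 26, Q* = 22.
Since 17 < 26, the ceiling is binding.
At P = 17: Qd = 204 - 7·17 = 85 and Qs = 2·17 - 30 = 4.
Producer surplus without the control is ½ · (26 - 15) · 22 = 121.
With the ceiling, producers sell 4 units at 17, so PS = ½ · (17 - 15) · 4 = 4.
Change in producer surplus = 4 - 121 = -117.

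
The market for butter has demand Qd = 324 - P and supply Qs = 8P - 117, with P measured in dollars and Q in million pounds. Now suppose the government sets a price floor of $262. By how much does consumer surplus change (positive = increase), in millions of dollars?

Equilibrium: 324 - P = 8P - 117, so 441 = 9P and P* = 49, Q* = 275.
Because the floor (262) lies above the market-clearing price, it is binding.
At P = 262: Qd = 324 - 262 = 62 and Qs = 8·262 - 117 = 1979.
Consumer surplus without the control is ½ · (324 - 49) · 275 = 37812.5.
With the floor, consumers buy 62 units at 262, so CS = ½ · (324 - 262) · 62 = 1922.
Change in consumer surplus = 1922 - 37812.5 = -35890.5.

-35890.5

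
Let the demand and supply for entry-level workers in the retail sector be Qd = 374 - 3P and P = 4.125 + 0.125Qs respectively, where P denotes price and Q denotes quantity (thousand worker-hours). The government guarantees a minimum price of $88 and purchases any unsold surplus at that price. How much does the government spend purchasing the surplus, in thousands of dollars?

Rearranging supply gives Qs = 8P - 33. Equilibrium: 374 - 3P = 8P - 33, so 407 = 11P and P* = 37, Q* = 263.
Because the floor (88) lies above the market-clearing price, it is binding.
At P = 88: Qd = 374 - 3·88 = 110 and Qs = 8·88 - 33 = 671.
Surplus = Qs - Qd = 561.
Government expenditure = surplus × support price = 561 × 88 = 49368.

49368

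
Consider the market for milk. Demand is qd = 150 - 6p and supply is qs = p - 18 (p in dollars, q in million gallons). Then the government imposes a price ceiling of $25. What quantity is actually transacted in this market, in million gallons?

6

Setting quantity demanded equal to quantity supplied, 150 - 6p = p - 18, gives p* = 24 and q* = 6.
Since 25 is above p* = 24, the ceiling does not bind and the free-market outcome prevails.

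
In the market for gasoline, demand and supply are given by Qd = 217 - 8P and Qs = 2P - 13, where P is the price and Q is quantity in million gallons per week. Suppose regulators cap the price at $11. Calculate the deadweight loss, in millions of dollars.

Equilibrium: 217 - 8P = 2P - 13, so 230 = 10P and P* = 23, Q* = 33.
Since 11 < 23, the ceiling is binding.
At P = 11: Qd = 217 - 8·11 = 129 and Qs = 2·11 - 13 = 9.
Quantity traded falls to 9. At Q = 9 the demand price is (217 - 9)/8 = 26 and the supply price is (13 + 9)/2 = 11.
Deadweight loss = ½ · (26 - 11) · (33 - 9) = ½ · 15 · 24 = 180.

180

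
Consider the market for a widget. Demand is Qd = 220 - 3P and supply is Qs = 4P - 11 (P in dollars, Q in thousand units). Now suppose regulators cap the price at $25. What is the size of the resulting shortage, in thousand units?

Without the control the market clears where 220 - 3P = 4P - 11, i.e. P* = 33 and Q* = 121.
The ceiling of 25 is below the equilibrium price 33, so it binds.
At P = 25: Qd = 220 - 3·25 = 145 and Qs = 4·25 - 11 = 89.
Shortage = Qd - Qs = 145 - 89 = 56.

56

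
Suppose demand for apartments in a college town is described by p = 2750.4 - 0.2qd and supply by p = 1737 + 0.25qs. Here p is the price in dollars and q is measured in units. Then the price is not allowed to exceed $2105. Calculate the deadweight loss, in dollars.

136890

Rearranging demand gives qd = 13752 - 5p; rearranging supply gives qs = 4p - 6948. Setting quantity demanded equal to quantity supplied, 13752 - 5p = 4p - 6948, gives p* = 2300 and q* = 2252.
Because the ceiling (2105) lies below the market-clearing price, it is binding.
At p = 2105: qd = 13752 - 5·2105 = 3227 and qs = 4·2105 - 6948 = 1472.
Quantity traded falls to 1472. At q = 1472 the demand price is (13752 - 1472)/5 = 2456 and the supply price is (6948 + 1472)/4 = 2105.
Deadweight loss = ½ · (2456 - 2105) · (2252 - 1472) = ½ · 351 · 780 = 136890.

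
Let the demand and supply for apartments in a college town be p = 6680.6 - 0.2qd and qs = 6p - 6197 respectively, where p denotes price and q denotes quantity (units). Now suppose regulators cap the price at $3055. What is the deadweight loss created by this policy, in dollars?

1960365

Rearranging demand gives qd = 33403 - 5p. Without the control the market clears where 33403 - 5p = 6p - 6197, i.e. p* = 3600 and q* = 15403.
The ceiling of 3055 is below the equilibrium price 3600, so it binds.
At p = 3055: qd = 33403 - 5·3055 = 18128 and qs = 6·3055 - 6197 = 12133.
Quantity traded falls to 12133. At q = 12133 the demand price is (33403 - 12133)/5 = 4254 and the supply price is (6197 + 12133)/6 = 3055.
Deadweight loss = ½ · (4254 - 3055) · (15403 - 12133) = ½ · 1199 · 3270 = 1960365.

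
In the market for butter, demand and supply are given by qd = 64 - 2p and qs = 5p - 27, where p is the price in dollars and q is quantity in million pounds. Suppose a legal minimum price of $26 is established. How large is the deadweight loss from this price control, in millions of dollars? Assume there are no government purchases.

Without the control the market clears where 64 - 2p = 5p - 27, i.e. p* = 13 and q* = 38.
Because the floor (26) lies above the market-clearing price, it is binding.
At p = 26: qd = 64 - 2·26 = 12 and qs = 5·26 - 27 = 103.
Quantity traded falls to 12. At q = 12 the demand price is (64 - 12)/2 = 26 and the supply price is (27 + 12)/5 = 7.8.
Deadweight loss = ½ · (26 - 7.8) · (38 - 12) = ½ · 18.2 · 26 = 236.6.

236.6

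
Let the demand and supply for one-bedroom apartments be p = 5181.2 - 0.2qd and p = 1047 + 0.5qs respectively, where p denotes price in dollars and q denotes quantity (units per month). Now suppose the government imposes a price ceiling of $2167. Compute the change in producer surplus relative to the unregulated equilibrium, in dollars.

Rearranging demand gives qd = 25906 - 5p; rearranging supply gives qs = 2p - 2094. Equilibrium: 25906 - 5p = 2p - 2094, so 28000 = 7p and p* = 4000, q* = 5906.
Because the ceiling (2167) lies below the market-clearing price, it is binding.
At p = 2167: qd = 25906 - 5·2167 = 15071 and qs = 2·2167 - 2094 = 2240.
Producer surplus without the control is ½ · (4000 - 1047) · 5906 = 8720209.
With the ceiling, producers sell 2240 units at 2167, so PS = ½ · (2167 - 1047) · 2240 = 1254400.
Change in producer surplus = 1254400 - 8720209 = -7465809.

-7465809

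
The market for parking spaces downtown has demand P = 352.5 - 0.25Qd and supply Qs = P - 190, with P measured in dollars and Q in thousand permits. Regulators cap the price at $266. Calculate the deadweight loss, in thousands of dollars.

1822.5

Rearranging demand gives Qd = 1410 - 4P. Equilibrium: 1410 - 4P = P - 190, so 1600 = 5P and P* = 320, Q* = 130.
Since 266 < 320, the ceiling is binding.
At P = 266: Qd = 1410 - 4·266 = 346 and Qs = 266 - 190 = 76.
Quantity traded falls to 76. At Q = 76 the demand price is (1410 - 76)/4 = 333.5 and the supply price is 190 + 76 = 266.
Deadweight loss = ½ · (333.5 - 266) · (130 - 76) = ½ · 67.5 · 54 = 1822.5.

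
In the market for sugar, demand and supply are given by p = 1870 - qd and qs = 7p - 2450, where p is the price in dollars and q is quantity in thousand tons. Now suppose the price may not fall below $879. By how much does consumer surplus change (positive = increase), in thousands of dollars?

-393409.5

Rearranging demand gives qd = 1870 - p. Equilibrium: 1870 - p = 7p - 2450, so 4320 = 8p and p* = 540, q* = 1330.
The floor of 879 is above the equilibrium price 540, so it binds.
At p = 879: qd = 1870 - 879 = 991 and qs = 7·879 - 2450 = 3703.
Consumer surplus without the control is ½ · (1870 - 540) · 1330 = 884450.
With the floor, consumers buy 991 units at 879, so CS = ½ · (1870 - 879) · 991 = 491040.5.
Change in consumer surplus = 491040.5 - 884450 = -393409.5.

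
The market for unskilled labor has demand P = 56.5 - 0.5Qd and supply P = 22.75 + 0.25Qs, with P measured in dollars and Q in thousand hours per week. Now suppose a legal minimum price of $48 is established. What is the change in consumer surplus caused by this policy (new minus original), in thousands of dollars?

-434

Rearranging demand gives Qd = 113 - 2P; rearranging supply gives Qs = 4P - 91. Without the control the market clears where 113 - 2P = 4P - 91, i.e. P* = 34 and Q* = 45.
Because the floor (48) lies above the market-clearing price, it is binding.
At P = 48: Qd = 113 - 2·48 = 17 and Qs = 4·48 - 91 = 101.
Consumer surplus without the control is ½ · (56.5 - 34) · 45 = 506.25.
With the floor, consumers buy 17 units at 48, so CS = ½ · (56.5 - 48) · 17 = 72.25.
Change in consumer surplus = 72.25 - 506.25 = -434.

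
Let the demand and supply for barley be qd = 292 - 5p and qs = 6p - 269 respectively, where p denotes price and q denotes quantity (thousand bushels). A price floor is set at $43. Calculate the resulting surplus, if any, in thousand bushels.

0

Setting quantity demanded equal to quantity supplied, 292 - 5p = 6p - 269, gives p* = 51 and q* = 37.
The floor of 43 is below the equilibrium price 51, so it is not binding; the market clears at p* = 51, q* = 37.
Since the control does not bind, there is no surplus.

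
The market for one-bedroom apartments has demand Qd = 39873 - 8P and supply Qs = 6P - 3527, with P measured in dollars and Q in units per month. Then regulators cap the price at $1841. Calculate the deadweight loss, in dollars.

8321675.25

In a free market, 39873 - 8P = 6P - 3527 gives the equilibrium P* = 3100, Q* = 15073.
Since 1841 < 3100, the ceiling is binding.
At P = 1841: Qd = 39873 - 8·1841 = 25145 and Qs = 6·1841 - 3527 = 7519.
Quantity traded falls to 7519. At Q = 7519 the demand price is (39873 - 7519)/8 = 4044.25 and the supply price is (3527 + 7519)/6 = 1841.
Deadweight loss = ½ · (4044.25 - 1841) · (15073 - 7519) = ½ · 2203.25 · 7554 = 8321675.25.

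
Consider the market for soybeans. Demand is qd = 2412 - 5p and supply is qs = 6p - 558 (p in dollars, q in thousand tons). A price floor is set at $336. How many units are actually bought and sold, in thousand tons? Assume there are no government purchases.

732

In a free market, 2412 - 5p = 6p - 558 gives the equilibrium p* = 270, q* = 1062.
Because the floor (336) lies above the market-clearing price, it is binding.
At p = 336: qd = 2412 - 5·336 = 732 and qs = 6·336 - 558 = 1458.
The quantity actually transacted is the short side, demand: 732.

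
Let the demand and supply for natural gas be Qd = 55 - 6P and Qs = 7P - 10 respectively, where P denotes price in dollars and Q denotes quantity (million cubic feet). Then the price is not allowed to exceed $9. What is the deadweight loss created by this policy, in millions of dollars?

0

Equilibrium: 55 - 6P = 7P - 10, so 65 = 13P and P* = 5, Q* = 25.
Since 9 is above P* = 5, the ceiling does not bind and the free-market outcome prevails.
Since the control does not bind, no trades are prevented and deadweight loss is zero.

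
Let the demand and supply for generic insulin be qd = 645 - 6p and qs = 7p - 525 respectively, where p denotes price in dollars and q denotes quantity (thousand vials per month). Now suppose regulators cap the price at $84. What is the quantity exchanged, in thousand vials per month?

Without the control the market clears where 645 - 6p = 7p - 525, i.e. p* = 90 and q* = 105.
Since 84 < 90, the ceiling is binding.
At p = 84: qd = 645 - 6·84 = 141 and qs = 7·84 - 525 = 63.
The quantity actually transacted is the short side, supply: 63.

63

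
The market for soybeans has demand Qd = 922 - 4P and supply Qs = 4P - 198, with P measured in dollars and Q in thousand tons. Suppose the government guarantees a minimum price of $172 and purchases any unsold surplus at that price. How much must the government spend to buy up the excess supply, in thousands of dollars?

44032

Setting quantity demanded equal to quantity supplied, 922 - 4P = 4P - 198, gives P* = 140 and Q* = 362.
Since 172 > 140, the floor is binding.
At P = 172: Qd = 922 - 4·172 = 234 and Qs = 4·172 - 198 = 490.
Surplus = Qs - Qd = 256.
Government expenditure = surplus × support price = 256 × 172 = 44032.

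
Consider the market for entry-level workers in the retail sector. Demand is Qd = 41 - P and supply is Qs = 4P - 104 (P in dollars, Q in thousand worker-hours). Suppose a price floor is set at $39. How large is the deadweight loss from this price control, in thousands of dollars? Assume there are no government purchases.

Without the control the market clears where 41 - P = 4P - 104, i.e. P* = 29 and Q* = 12.
Because the floor (39) lies above the market-clearing price, it is binding.
At P = 39: Qd = 41 - 39 = 2 and Qs = 4·39 - 104 = 52.
Quantity traded falls to 2. At Q = 2 the demand price is 41 - 2 = 39 and the supply price is (104 + 2)/4 = 26.5.
Deadweight loss = ½ · (39 - 26.5) · (12 - 2) = ½ · 12.5 · 10 = 62.5.

62.5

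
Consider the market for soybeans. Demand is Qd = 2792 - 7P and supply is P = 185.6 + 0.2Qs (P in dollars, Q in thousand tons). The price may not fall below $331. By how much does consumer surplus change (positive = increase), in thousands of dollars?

-11518.5

Rearranging supply gives Qs = 5P - 928. In a free market, 2792 - 7P = 5P - 928 gives the equilibrium P* = 310, Q* = 622.
Since 331 > 310, the floor is binding.
At P = 331: Qd = 2792 - 7·331 = 475 and Qs = 5·331 - 928 = 727.
Consumer surplus without the control is ½ · (2792/7 - 310) · 622 = 193442/7.
With the floor, consumers buy 475 units at 331, so CS = ½ · (2792/7 - 331) · 475 = 225625/14.
Change in consumer surplus = 225625/14 - 193442/7 = -11518.5.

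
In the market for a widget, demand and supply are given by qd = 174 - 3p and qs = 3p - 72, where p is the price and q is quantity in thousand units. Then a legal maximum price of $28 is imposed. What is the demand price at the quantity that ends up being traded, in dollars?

54

Without the control the market clears where 174 - 3p = 3p - 72, i.e. p* = 41 and q* = 51.
Since 28 < 41, the ceiling is binding.
At p = 28: qd = 174 - 3·28 = 90 and qs = 3·28 - 72 = 12.
Only 12 units reach the market. On the demand curve, the marginal buyer's willingness to pay at q = 12 is (174 - 12)/3 = 54.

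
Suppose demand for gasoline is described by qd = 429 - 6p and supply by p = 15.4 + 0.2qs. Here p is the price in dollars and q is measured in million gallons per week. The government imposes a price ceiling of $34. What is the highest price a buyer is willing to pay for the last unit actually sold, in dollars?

56

Rearranging supply gives qs = 5p - 77. Setting quantity demanded equal to quantity supplied, 429 - 6p = 5p - 77, gives p* = 46 and q* = 153.
The ceiling of 34 is below the equilibrium price 46, so it binds.
At p = 34: qd = 429 - 6·34 = 225 and qs = 5·34 - 77 = 93.
Only 93 units reach the market. On the demand curve, the marginal buyer's willingness to pay at q = 93 is (429 - 93)/6 = 56.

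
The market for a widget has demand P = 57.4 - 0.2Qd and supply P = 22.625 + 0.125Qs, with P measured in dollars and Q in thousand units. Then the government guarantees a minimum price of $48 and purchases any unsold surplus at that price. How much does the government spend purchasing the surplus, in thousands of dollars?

7488

Rearranging demand gives Qd = 287 - 5P; rearranging supply gives Qs = 8P - 181. Setting quantity demanded equal to quantity supplied, 287 - 5P = 8P - 181, gives P* = 36 and Q* = 107.
Since 48 > 36, the floor is binding.
At P = 48: Qd = 287 - 5·48 = 47 and Qs = 8·48 - 181 = 203.
Surplus = Qs - Qd = 156.
Government expenditure = surplus × support price = 156 × 48 = 7488.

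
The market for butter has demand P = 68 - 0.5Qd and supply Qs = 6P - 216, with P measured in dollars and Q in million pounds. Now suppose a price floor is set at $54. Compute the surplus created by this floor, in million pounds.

Rearranging demand gives Qd = 136 - 2P. Setting quantity demanded equal to quantity supplied, 136 - 2P = 6P - 216, gives P* = 44 and Q* = 48.
Since 54 > 44, the floor is binding.
At P = 54: Qd = 136 - 2·54 = 28 and Qs = 6·54 - 216 = 108.
Surplus = Qs - Qd = 108 - 28 = 80.

80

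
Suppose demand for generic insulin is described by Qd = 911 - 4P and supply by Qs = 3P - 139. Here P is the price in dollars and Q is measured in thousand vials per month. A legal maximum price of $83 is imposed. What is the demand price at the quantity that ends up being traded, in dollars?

Without the control the market clears where 911 - 4P = 3P - 139, i.e. P* = 150 and Q* = 311.
The ceiling of 83 is below the equilibrium price 150, so it binds.
At P = 83: Qd = 911 - 4·83 = 579 and Qs = 3·83 - 139 = 110.
Only 110 units reach the market. On the demand curve, the marginal buyer's willingness to pay at Q = 110 is (911 - 110)/4 = 200.25.

200.25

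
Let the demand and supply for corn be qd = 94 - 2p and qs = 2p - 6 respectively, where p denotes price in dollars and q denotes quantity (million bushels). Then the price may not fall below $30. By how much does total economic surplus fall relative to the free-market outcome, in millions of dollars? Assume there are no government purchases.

In a free market, 94 - 2p = 2p - 6 gives the equilibrium p* = 25, q* = 44.
Since 30 > 25, the floor is binding.
At p = 30: qd = 94 - 2·30 = 34 and qs = 2·30 - 6 = 54.
Quantity traded falls to 34. At q = 34 the demand price is (94 - 34)/2 = 30 and the supply price is (6 + 34)/2 = 20.
Deadweight loss = ½ · (30 - 20) · (44 - 34) = ½ · 10 · 10 = 50.

50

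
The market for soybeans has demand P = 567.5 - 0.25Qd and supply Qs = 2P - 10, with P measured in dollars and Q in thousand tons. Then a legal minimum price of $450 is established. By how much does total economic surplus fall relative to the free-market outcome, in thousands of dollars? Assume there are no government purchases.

Rearranging demand gives Qd = 2270 - 4P. Without the control the market clears where 2270 - 4P = 2P - 10, i.e. P* = 380 and Q* = 750.
Because the floor (450) lies above the market-clearing price, it is binding.
At P = 450: Qd = 2270 - 4·450 = 470 and Qs = 2·450 - 10 = 890.
Quantity traded falls to 470. At Q = 470 the demand price is (2270 - 470)/4 = 450 and the supply price is (10 + 470)/2 = 240.
Deadweight loss = ½ · (450 - 240) · (750 - 470) = ½ · 210 · 280 = 29400.

29400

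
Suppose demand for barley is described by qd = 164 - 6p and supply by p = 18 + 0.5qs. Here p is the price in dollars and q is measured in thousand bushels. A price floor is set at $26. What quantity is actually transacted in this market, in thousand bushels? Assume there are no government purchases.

8

Rearranging supply gives qs = 2p - 36. Without the control the market clears where 164 - 6p = 2p - 36, i.e. p* = 25 and q* = 14.
Since 26 > 25, the floor is binding.
At p = 26: qd = 164 - 6·26 = 8 and qs = 2·26 - 36 = 16.
The quantity actually transacted is the short side, demand: 8.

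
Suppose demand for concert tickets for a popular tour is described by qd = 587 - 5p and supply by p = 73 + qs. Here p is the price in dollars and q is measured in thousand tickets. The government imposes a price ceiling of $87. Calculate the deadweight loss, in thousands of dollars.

317.4

Rearranging supply gives qs = p - 73. Without the control the market clears where 587 - 5p = p - 73, i.e. p* = 110 and q* = 37.
Because the ceiling (87) lies below the market-clearing price, it is binding.
At p = 87: qd = 587 - 5·87 = 152 and qs = 87 - 73 = 14.
Quantity traded falls to 14. At q = 14 the demand price is (587 - 14)/5 = 114.6 and the supply price is 73 + 14 = 87.
Deadweight loss = ½ · (114.6 - 87) · (37 - 14) = ½ · 27.6 · 23 = 317.4.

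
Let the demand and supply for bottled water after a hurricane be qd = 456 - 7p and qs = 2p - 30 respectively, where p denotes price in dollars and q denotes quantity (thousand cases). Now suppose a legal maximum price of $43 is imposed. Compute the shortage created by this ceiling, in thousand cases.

Without the control the market clears where 456 - 7p = 2p - 30, i.e. p* = 54 and q* = 78.
Because the ceiling (43) lies below the market-clearing price, it is binding.
At p = 43: qd = 456 - 7·43 = 155 and qs = 2·43 - 30 = 56.
Shortage = qd - qs = 155 - 56 = 99.

99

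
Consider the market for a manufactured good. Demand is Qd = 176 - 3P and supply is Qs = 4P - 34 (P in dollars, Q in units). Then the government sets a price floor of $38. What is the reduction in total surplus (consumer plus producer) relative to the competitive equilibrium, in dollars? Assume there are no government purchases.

Without the control the market clears where 176 - 3P = 4P - 34, i.e. P* = 30 and Q* = 86.
Since 38 > 30, the floor is binding.
At P = 38: Qd = 176 - 3·38 = 62 and Qs = 4·38 - 34 = 118.
Quantity traded falls to 62. At Q = 62 the demand price is (176 - 62)/3 = 38 and the supply price is (34 + 62)/4 = 24.
Deadweight loss = ½ · (38 - 24) · (86 - 62) = ½ · 14 · 24 = 168.

168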